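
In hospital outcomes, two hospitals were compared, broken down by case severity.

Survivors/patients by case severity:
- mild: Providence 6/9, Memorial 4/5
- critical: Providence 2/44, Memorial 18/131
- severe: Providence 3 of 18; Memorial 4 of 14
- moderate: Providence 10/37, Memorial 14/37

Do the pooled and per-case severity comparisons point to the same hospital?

Yes

Mild: Providence 6/9 = 66.7%, Memorial 4/5 = 80.0% → Memorial
Critical: Providence 2/44 = 4.5%, Memorial 18/131 = 13.7% → Memorial
Severe: Providence 3/18 = 16.7%, Memorial 4/14 = 28.6% → Memorial
Moderate: Providence 10/37 = 27.0%, Memorial 14/37 = 37.8% → Memorial
Overall: Providence 21/108 = 19.4%, Memorial 40/187 = 21.4% → Memorial
Memorial wins overall and in every case group — no reversal.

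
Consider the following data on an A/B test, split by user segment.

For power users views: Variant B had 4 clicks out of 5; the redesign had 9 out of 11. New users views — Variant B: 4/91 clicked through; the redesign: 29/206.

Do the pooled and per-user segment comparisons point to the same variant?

Power users: Variant B 4/5 = 80.0%, the redesign 9/11 = 81.8% → the redesign
New users: Variant B 4/91 = 4.4%, the redesign 29/206 = 14.1% → the redesign
Overall: Variant B 8/96 = 8.3%, the redesign 38/217 = 17.5% → the redesign
The redesign wins overall and in every user group — no reversal.

Yes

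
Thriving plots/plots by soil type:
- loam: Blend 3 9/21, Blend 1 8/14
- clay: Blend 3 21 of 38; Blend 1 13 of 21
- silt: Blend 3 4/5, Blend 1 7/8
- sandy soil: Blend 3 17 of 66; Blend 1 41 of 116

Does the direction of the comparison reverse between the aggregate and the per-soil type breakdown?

Loam: Blend 3 9/21 = 42.9%, Blend 1 8/14 = 57.1% → Blend 1
Clay: Blend 3 21/38 = 55.3%, Blend 1 13/21 = 61.9% → Blend 1
Silt: Blend 3 4/5 = 80.0%, Blend 1 7/8 = 87.5% → Blend 1
Sandy soil: Blend 3 17/66 = 25.8%, Blend 1 41/116 = 35.3% → Blend 1
Overall: Blend 3 51/130 = 39.2%, Blend 1 69/159 = 43.4% → Blend 1
Blend 1 wins overall and in every soil group — no reversal.

No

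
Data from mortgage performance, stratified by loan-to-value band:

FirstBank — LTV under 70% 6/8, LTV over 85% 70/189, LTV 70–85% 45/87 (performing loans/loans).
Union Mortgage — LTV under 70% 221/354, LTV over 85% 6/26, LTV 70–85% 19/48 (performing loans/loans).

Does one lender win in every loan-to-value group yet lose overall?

Yes

LTV under 70%: FirstBank 6/8 = 75.0%, Union Mortgage 221/354 = 62.4% → FirstBank
LTV over 85%: FirstBank 70/189 = 37.0%, Union Mortgage 6/26 = 23.1% → FirstBank
LTV 70–85%: FirstBank 45/87 = 51.7%, Union Mortgage 19/48 = 39.6% → FirstBank
Overall: FirstBank 121/284 = 42.6%, Union Mortgage 246/428 = 57.5% → Union Mortgage
FirstBank wins each loan-to-value group but Union Mortgage wins overall — the comparison reverses. FirstBank's loans skew toward LTV over 85%, which has a lower base rate.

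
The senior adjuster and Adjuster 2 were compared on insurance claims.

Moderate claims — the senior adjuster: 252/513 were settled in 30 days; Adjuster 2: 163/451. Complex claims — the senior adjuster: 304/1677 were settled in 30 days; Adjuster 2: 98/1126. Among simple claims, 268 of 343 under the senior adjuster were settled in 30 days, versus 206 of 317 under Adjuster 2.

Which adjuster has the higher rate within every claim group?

Moderate: the senior adjuster 252/513 = 49.1%, Adjuster 2 163/451 = 36.1% → the senior adjuster
Complex: the senior adjuster 304/1677 = 18.1%, Adjuster 2 98/1126 = 8.7% → the senior adjuster
Simple: the senior adjuster 268/343 = 78.1%, Adjuster 2 206/317 = 65.0% → the senior adjuster
The senior adjuster has the higher rate in all 3 groups.

the senior adjuster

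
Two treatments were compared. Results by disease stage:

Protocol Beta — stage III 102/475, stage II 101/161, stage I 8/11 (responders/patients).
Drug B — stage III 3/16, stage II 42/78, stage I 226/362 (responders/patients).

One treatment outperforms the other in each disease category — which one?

Stage III: Protocol Beta 102/475 = 21.5%, Drug B 3/16 = 18.8% → Protocol Beta
Stage II: Protocol Beta 101/161 = 62.7%, Drug B 42/78 = 53.8% → Protocol Beta
Stage I: Protocol Beta 8/11 = 72.7%, Drug B 226/362 = 62.4% → Protocol Beta
Protocol Beta has the higher rate in all 3 groups.

Protocol Beta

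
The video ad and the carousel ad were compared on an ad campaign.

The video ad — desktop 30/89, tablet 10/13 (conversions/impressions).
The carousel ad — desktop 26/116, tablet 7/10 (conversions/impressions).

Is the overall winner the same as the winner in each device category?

Desktop: the video ad 30/89 = 33.7%, the carousel ad 26/116 = 22.4% → the video ad
Tablet: the video ad 10/13 = 76.9%, the carousel ad 7/10 = 70.0% → the video ad
Overall: the video ad 40/102 = 39.2%, the carousel ad 33/126 = 26.2% → the video ad
The video ad wins overall and in every device group — no reversal.

Yes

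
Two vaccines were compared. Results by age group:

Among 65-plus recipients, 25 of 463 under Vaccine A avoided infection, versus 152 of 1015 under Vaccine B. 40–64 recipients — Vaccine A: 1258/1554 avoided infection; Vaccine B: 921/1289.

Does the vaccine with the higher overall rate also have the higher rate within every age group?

65-plus: Vaccine A 25/463 = 5.4%, Vaccine B 152/1015 = 15.0% → Vaccine B
40–64: Vaccine A 1258/1554 = 81.0%, Vaccine B 921/1289 = 71.5% → Vaccine A
Overall: Vaccine A 1283/2017 = 63.6%, Vaccine B 1073/2304 = 46.6% → Vaccine A
Neither sweeps: Vaccine A wins 1 of 2 groups, Vaccine B wins 1. Vaccine A wins overall but not every group — no Simpson reversal.

No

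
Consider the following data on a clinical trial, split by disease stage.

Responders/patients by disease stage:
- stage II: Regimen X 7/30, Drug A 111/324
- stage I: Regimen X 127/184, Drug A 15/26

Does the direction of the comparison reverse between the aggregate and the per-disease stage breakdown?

Stage II: Regimen X 7/30 = 23.3%, Drug A 111/324 = 34.3% → Drug A
Stage I: Regimen X 127/184 = 69.0%, Drug A 15/26 = 57.7% → Regimen X
Overall: Regimen X 134/214 = 62.6%, Drug A 126/350 = 36.0% → Regimen X
Neither sweeps: Regimen X wins 1 of 2 groups, Drug A wins 1. Regimen X wins overall but not every group — no Simpson reversal.

No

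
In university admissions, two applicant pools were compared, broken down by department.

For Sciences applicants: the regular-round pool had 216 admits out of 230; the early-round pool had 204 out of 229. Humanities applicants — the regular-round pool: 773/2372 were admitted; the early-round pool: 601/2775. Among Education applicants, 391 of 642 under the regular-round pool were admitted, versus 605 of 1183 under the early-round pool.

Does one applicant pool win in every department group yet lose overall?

No

Sciences: the regular-round pool 216/230 = 93.9%, the early-round pool 204/229 = 89.1% → the regular-round pool
Humanities: the regular-round pool 773/2372 = 32.6%, the early-round pool 601/2775 = 21.7% → the regular-round pool
Education: the regular-round pool 391/642 = 60.9%, the early-round pool 605/1183 = 51.1% → the regular-round pool
Overall: the regular-round pool 1380/3244 = 42.5%, the early-round pool 1410/4187 = 33.7% → the regular-round pool
The regular-round pool wins overall and in every department group — no reversal.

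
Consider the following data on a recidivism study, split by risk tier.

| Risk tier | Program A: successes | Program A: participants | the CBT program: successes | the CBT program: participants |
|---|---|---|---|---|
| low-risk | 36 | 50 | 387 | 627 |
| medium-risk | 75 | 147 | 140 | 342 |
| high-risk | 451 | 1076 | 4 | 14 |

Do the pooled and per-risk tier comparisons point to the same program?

No

Low-risk: Program A 36/50 = 72.0%, the CBT program 387/627 = 61.7% → Program A
Medium-risk: Program A 75/147 = 51.0%, the CBT program 140/342 = 40.9% → Program A
High-risk: Program A 451/1076 = 41.9%, the CBT program 4/14 = 28.6% → Program A
Overall: Program A 562/1273 = 44.1%, the CBT program 531/983 = 54.0% → the CBT program
Program A wins each risk group but the CBT program wins overall — the comparison reverses. Program A's participants skew toward high-risk, which has a lower base rate.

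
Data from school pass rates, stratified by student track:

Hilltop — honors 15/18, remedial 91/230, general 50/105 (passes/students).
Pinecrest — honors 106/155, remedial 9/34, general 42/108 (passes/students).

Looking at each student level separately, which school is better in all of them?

Hilltop

Honors: Hilltop 15/18 = 83.3%, Pinecrest 106/155 = 68.4% → Hilltop
Remedial: Hilltop 91/230 = 39.6%, Pinecrest 9/34 = 26.5% → Hilltop
General: Hilltop 50/105 = 47.6%, Pinecrest 42/108 = 38.9% → Hilltop
Hilltop has the higher rate in all 3 groups.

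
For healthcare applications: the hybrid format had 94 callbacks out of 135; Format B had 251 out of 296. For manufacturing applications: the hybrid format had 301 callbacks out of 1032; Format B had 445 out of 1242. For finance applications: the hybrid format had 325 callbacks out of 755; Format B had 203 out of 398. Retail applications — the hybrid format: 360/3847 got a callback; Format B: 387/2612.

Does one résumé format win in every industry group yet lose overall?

No

Healthcare: the hybrid format 94/135 = 69.6%, Format B 251/296 = 84.8% → Format B
Manufacturing: the hybrid format 301/1032 = 29.2%, Format B 445/1242 = 35.8% → Format B
Finance: the hybrid format 325/755 = 43.0%, Format B 203/398 = 51.0% → Format B
Retail: the hybrid format 360/3847 = 9.4%, Format B 387/2612 = 14.8% → Format B
Overall: the hybrid format 1080/5769 = 18.7%, Format B 1286/4548 = 28.3% → Format B
Format B wins overall and in every industry group — no reversal.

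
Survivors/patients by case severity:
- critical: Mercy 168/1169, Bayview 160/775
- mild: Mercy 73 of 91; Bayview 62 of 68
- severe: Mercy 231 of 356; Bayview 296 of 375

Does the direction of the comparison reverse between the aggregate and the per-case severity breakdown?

Critical: Mercy 168/1169 = 14.4%, Bayview 160/775 = 20.6% → Bayview
Mild: Mercy 73/91 = 80.2%, Bayview 62/68 = 91.2% → Bayview
Severe: Mercy 231/356 = 64.9%, Bayview 296/375 = 78.9% → Bayview
Overall: Mercy 472/1616 = 29.2%, Bayview 518/1218 = 42.5% → Bayview
Bayview wins overall and in every case group — no reversal.

No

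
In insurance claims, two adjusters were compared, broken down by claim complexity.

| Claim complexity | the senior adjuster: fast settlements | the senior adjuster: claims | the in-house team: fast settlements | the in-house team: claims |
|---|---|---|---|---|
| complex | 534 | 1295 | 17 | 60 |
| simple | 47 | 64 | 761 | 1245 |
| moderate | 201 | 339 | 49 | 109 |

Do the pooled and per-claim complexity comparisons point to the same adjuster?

No

Complex: the senior adjuster 534/1295 = 41.2%, the in-house team 17/60 = 28.3% → the senior adjuster
Simple: the senior adjuster 47/64 = 73.4%, the in-house team 761/1245 = 61.1% → the senior adjuster
Moderate: the senior adjuster 201/339 = 59.3%, the in-house team 49/109 = 45.0% → the senior adjuster
Overall: the senior adjuster 782/1698 = 46.1%, the in-house team 827/1414 = 58.5% → the in-house team
The senior adjuster wins each claim group but the in-house team wins overall — the comparison reverses. The senior adjuster's claims skew toward complex, which has a lower base rate.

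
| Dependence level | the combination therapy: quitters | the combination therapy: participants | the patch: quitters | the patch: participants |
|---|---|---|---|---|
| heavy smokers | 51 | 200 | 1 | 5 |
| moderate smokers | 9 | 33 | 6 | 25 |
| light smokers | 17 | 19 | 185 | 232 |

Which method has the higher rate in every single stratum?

Heavy smokers: the combination therapy 51/200 = 25.5%, the patch 1/5 = 20.0% → the combination therapy
Moderate smokers: the combination therapy 9/33 = 27.3%, the patch 6/25 = 24.0% → the combination therapy
Light smokers: the combination therapy 17/19 = 89.5%, the patch 185/232 = 79.7% → the combination therapy
The combination therapy has the higher rate in all 3 groups.

the combination therapy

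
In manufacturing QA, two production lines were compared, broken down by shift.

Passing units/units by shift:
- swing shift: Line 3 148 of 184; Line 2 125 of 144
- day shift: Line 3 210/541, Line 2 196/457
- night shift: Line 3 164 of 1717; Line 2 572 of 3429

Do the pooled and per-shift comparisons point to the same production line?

Swing shift: Line 3 148/184 = 80.4%, Line 2 125/144 = 86.8% → Line 2
Day shift: Line 3 210/541 = 38.8%, Line 2 196/457 = 42.9% → Line 2
Night shift: Line 3 164/1717 = 9.6%, Line 2 572/3429 = 16.7% → Line 2
Overall: Line 3 522/2442 = 21.4%, Line 2 893/4030 = 22.2% → Line 2
Line 2 wins overall and in every shift group — no reversal.

Yes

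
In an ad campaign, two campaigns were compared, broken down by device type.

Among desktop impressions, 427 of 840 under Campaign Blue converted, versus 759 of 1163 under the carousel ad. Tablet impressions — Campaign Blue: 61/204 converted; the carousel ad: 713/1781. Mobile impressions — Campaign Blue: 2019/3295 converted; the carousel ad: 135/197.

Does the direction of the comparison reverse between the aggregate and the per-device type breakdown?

Desktop: Campaign Blue 427/840 = 50.8%, the carousel ad 759/1163 = 65.3% → the carousel ad
Tablet: Campaign Blue 61/204 = 29.9%, the carousel ad 713/1781 = 40.0% → the carousel ad
Mobile: Campaign Blue 2019/3295 = 61.3%, the carousel ad 135/197 = 68.5% → the carousel ad
Overall: Campaign Blue 2507/4339 = 57.8%, the carousel ad 1607/3141 = 51.2% → Campaign Blue
The carousel ad wins each device group but Campaign Blue wins overall — the comparison reverses. The carousel ad's impressions skew toward tablet, which has a lower base rate.

Yes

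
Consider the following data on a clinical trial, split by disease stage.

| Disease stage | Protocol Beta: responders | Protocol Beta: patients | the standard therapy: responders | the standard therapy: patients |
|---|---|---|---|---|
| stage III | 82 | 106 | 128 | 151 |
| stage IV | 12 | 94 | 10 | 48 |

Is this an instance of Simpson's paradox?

Stage III: Protocol Beta 82/106 = 77.4%, the standard therapy 128/151 = 84.8% → the standard therapy
Stage IV: Protocol Beta 12/94 = 12.8%, the standard therapy 10/48 = 20.8% → the standard therapy
Overall: Protocol Beta 94/200 = 47.0%, the standard therapy 138/199 = 69.3% → the standard therapy
The standard therapy wins overall and in every disease group — no reversal.

No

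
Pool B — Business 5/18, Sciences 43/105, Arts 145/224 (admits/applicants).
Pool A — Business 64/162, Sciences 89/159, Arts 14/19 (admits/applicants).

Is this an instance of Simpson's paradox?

Yes

Business: Pool B 5/18 = 27.8%, Pool A 64/162 = 39.5% → Pool A
Sciences: Pool B 43/105 = 41.0%, Pool A 89/159 = 56.0% → Pool A
Arts: Pool B 145/224 = 64.7%, Pool A 14/19 = 73.7% → Pool A
Overall: Pool B 193/347 = 55.6%, Pool A 167/340 = 49.1% → Pool B
Pool A wins each department group but Pool B wins overall — the comparison reverses. Pool A's applicants skew toward Business, which has a lower base rate.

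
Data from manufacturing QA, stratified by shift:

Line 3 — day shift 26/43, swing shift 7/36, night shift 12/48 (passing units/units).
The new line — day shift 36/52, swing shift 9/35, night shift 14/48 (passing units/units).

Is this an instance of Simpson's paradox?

Day shift: Line 3 26/43 = 60.5%, the new line 36/52 = 69.2% → the new line
Swing shift: Line 3 7/36 = 19.4%, the new line 9/35 = 25.7% → the new line
Night shift: Line 3 12/48 = 25.0%, the new line 14/48 = 29.2% → the new line
Overall: Line 3 45/127 = 35.4%, the new line 59/135 = 43.7% → the new line
The new line wins overall and in every shift group — no reversal.

No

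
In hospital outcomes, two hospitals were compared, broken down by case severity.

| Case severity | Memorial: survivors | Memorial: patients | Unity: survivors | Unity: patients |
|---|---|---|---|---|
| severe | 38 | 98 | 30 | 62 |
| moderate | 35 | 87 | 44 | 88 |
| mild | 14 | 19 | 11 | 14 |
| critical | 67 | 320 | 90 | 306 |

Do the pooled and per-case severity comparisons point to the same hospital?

Yes

Severe: Memorial 38/98 = 38.8%, Unity 30/62 = 48.4% → Unity
Moderate: Memorial 35/87 = 40.2%, Unity 44/88 = 50.0% → Unity
Mild: Memorial 14/19 = 73.7%, Unity 11/14 = 78.6% → Unity
Critical: Memorial 67/320 = 20.9%, Unity 90/306 = 29.4% → Unity
Overall: Memorial 154/524 = 29.4%, Unity 175/470 = 37.2% → Unity
Unity wins overall and in every case group — no reversal.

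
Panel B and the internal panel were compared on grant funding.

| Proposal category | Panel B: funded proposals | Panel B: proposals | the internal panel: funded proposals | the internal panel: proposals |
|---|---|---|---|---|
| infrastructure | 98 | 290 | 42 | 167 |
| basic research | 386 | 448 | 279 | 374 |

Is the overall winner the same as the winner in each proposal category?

Yes

Infrastructure: Panel B 98/290 = 33.8%, the internal panel 42/167 = 25.1% → Panel B
Basic research: Panel B 386/448 = 86.2%, the internal panel 279/374 = 74.6% → Panel B
Overall: Panel B 484/738 = 65.6%, the internal panel 321/541 = 59.3% → Panel B
Panel B wins overall and in every proposal group — no reversal.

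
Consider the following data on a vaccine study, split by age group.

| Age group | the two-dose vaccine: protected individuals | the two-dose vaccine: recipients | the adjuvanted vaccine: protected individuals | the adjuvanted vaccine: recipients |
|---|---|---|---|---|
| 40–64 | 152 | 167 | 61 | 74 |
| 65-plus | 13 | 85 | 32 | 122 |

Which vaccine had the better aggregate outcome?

the two-dose vaccine

40–64: the two-dose vaccine 152/167 = 91.0%, the adjuvanted vaccine 61/74 = 82.4% → the two-dose vaccine
65-plus: the two-dose vaccine 13/85 = 15.3%, the adjuvanted vaccine 32/122 = 26.2% → the adjuvanted vaccine
Overall: the two-dose vaccine 165/252 = 65.5%, the adjuvanted vaccine 93/196 = 47.4% → the two-dose vaccine
(Neither sweeps every age group, but the two-dose vaccine has the higher pooled rate.)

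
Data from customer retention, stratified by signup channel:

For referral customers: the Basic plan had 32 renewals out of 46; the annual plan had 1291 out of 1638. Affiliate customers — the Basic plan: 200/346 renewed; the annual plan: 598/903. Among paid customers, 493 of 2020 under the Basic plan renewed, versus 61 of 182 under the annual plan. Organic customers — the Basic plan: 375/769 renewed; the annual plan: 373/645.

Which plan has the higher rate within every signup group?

Referral: the Basic plan 32/46 = 69.6%, the annual plan 1291/1638 = 78.8% → the annual plan
Affiliate: the Basic plan 200/346 = 57.8%, the annual plan 598/903 = 66.2% → the annual plan
Paid: the Basic plan 493/2020 = 24.4%, the annual plan 61/182 = 33.5% → the annual plan
Organic: the Basic plan 375/769 = 48.8%, the annual plan 373/645 = 57.8% → the annual plan
The annual plan has the higher rate in all 4 groups.

the annual plan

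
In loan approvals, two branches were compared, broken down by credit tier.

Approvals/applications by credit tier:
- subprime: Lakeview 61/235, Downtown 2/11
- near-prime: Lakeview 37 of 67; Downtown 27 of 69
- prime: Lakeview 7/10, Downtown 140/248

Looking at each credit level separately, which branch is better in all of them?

Subprime: Lakeview 61/235 = 26.0%, Downtown 2/11 = 18.2% → Lakeview
Near-prime: Lakeview 37/67 = 55.2%, Downtown 27/69 = 39.1% → Lakeview
Prime: Lakeview 7/10 = 70.0%, Downtown 140/248 = 56.5% → Lakeview
Lakeview has the higher rate in all 3 groups.

Lakeview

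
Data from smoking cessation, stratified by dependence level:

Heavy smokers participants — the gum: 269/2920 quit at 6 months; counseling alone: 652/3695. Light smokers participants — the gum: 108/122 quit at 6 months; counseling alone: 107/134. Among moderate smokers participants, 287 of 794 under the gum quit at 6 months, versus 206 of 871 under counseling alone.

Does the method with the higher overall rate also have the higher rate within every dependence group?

Heavy smokers: the gum 269/2920 = 9.2%, counseling alone 652/3695 = 17.6% → counseling alone
Light smokers: the gum 108/122 = 88.5%, counseling alone 107/134 = 79.9% → the gum
Moderate smokers: the gum 287/794 = 36.1%, counseling alone 206/871 = 23.7% → the gum
Overall: the gum 664/3836 = 17.3%, counseling alone 965/4700 = 20.5% → counseling alone
Neither sweeps: the gum wins 2 of 3 groups, counseling alone wins 1. Counseling alone wins overall but not every group — no Simpson reversal.

No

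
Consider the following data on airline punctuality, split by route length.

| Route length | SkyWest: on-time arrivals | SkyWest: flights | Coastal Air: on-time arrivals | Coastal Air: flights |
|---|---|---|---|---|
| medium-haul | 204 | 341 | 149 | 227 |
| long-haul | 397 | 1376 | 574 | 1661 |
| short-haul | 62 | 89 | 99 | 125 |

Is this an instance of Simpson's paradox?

No

Medium-haul: SkyWest 204/341 = 59.8%, Coastal Air 149/227 = 65.6% → Coastal Air
Long-haul: SkyWest 397/1376 = 28.9%, Coastal Air 574/1661 = 34.6% → Coastal Air
Short-haul: SkyWest 62/89 = 69.7%, Coastal Air 99/125 = 79.2% → Coastal Air
Overall: SkyWest 663/1806 = 36.7%, Coastal Air 822/2013 = 40.8% → Coastal Air
Coastal Air wins overall and in every route group — no reversal.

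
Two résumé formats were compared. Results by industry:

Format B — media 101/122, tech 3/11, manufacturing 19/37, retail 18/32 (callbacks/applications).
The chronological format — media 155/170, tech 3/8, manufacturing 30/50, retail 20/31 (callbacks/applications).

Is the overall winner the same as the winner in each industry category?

Media: Format B 101/122 = 82.8%, the chronological format 155/170 = 91.2% → the chronological format
Tech: Format B 3/11 = 27.3%, the chronological format 3/8 = 37.5% → the chronological format
Manufacturing: Format B 19/37 = 51.4%, the chronological format 30/50 = 60.0% → the chronological format
Retail: Format B 18/32 = 56.2%, the chronological format 20/31 = 64.5% → the chronological format
Overall: Format B 141/202 = 69.8%, the chronological format 208/259 = 80.3% → the chronological format
The chronological format wins overall and in every industry group — no reversal.

Yes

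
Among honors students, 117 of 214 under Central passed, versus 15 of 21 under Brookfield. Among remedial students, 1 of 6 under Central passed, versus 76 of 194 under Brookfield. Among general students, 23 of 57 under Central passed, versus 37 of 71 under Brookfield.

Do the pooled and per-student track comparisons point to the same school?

No

Honors: Central 117/214 = 54.7%, Brookfield 15/21 = 71.4% → Brookfield
Remedial: Central 1/6 = 16.7%, Brookfield 76/194 = 39.2% → Brookfield
General: Central 23/57 = 40.4%, Brookfield 37/71 = 52.1% → Brookfield
Overall: Central 141/277 = 50.9%, Brookfield 128/286 = 44.8% → Central
Brookfield wins each student group but Central wins overall — the comparison reverses. Brookfield's students skew toward remedial, which has a lower base rate.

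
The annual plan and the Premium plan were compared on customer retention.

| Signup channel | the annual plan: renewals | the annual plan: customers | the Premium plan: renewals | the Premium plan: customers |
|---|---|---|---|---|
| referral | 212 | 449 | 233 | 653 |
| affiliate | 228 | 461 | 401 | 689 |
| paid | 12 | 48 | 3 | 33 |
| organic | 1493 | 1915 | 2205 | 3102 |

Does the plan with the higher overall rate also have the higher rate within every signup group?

No

Referral: the annual plan 212/449 = 47.2%, the Premium plan 233/653 = 35.7% → the annual plan
Affiliate: the annual plan 228/461 = 49.5%, the Premium plan 401/689 = 58.2% → the Premium plan
Paid: the annual plan 12/48 = 25.0%, the Premium plan 3/33 = 9.1% → the annual plan
Organic: the annual plan 1493/1915 = 78.0%, the Premium plan 2205/3102 = 71.1% → the annual plan
Overall: the annual plan 1945/2873 = 67.7%, the Premium plan 2842/4477 = 63.5% → the annual plan
Neither sweeps: the annual plan wins 3 of 4 groups, the Premium plan wins 1. The annual plan wins overall but not every group — no Simpson reversal.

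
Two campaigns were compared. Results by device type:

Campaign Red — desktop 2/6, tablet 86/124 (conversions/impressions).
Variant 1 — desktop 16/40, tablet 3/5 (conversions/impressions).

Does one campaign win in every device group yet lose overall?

No

Desktop: Campaign Red 2/6 = 33.3%, Variant 1 16/40 = 40.0% → Variant 1
Tablet: Campaign Red 86/124 = 69.4%, Variant 1 3/5 = 60.0% → Campaign Red
Overall: Campaign Red 88/130 = 67.7%, Variant 1 19/45 = 42.2% → Campaign Red
Neither sweeps: Campaign Red wins 1 of 2 groups, Variant 1 wins 1. Campaign Red wins overall but not every group — no Simpson reversal.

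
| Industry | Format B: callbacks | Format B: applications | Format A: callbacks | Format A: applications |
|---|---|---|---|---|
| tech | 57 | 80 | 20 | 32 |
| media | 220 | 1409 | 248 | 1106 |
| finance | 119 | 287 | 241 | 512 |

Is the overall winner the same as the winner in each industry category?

Tech: Format B 57/80 = 71.2%, Format A 20/32 = 62.5% → Format B
Media: Format B 220/1409 = 15.6%, Format A 248/1106 = 22.4% → Format A
Finance: Format B 119/287 = 41.5%, Format A 241/512 = 47.1% → Format A
Overall: Format B 396/1776 = 22.3%, Format A 509/1650 = 30.8% → Format A
Neither sweeps: Format B wins 1 of 3 groups, Format A wins 2. Format A wins overall but not every group — no Simpson reversal.

No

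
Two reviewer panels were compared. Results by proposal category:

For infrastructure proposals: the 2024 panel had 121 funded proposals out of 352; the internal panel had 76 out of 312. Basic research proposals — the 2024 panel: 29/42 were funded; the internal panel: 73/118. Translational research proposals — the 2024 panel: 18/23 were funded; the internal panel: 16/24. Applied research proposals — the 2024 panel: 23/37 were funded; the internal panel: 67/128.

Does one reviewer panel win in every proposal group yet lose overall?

Infrastructure: the 2024 panel 121/352 = 34.4%, the internal panel 76/312 = 24.4% → the 2024 panel
Basic research: the 2024 panel 29/42 = 69.0%, the internal panel 73/118 = 61.9% → the 2024 panel
Translational research: the 2024 panel 18/23 = 78.3%, the internal panel 16/24 = 66.7% → the 2024 panel
Applied research: the 2024 panel 23/37 = 62.2%, the internal panel 67/128 = 52.3% → the 2024 panel
Overall: the 2024 panel 191/454 = 42.1%, the internal panel 232/582 = 39.9% → the 2024 panel
The 2024 panel wins overall and in every proposal group — no reversal.

No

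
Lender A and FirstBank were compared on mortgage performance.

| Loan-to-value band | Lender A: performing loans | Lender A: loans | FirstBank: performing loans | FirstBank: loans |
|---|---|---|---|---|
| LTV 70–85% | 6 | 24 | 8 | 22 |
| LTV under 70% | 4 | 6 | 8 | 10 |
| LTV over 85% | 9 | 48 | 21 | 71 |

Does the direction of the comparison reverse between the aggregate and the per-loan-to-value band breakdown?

No

LTV 70–85%: Lender A 6/24 = 25.0%, FirstBank 8/22 = 36.4% → FirstBank
LTV under 70%: Lender A 4/6 = 66.7%, FirstBank 8/10 = 80.0% → FirstBank
LTV over 85%: Lender A 9/48 = 18.8%, FirstBank 21/71 = 29.6% → FirstBank
Overall: Lender A 19/78 = 24.4%, FirstBank 37/103 = 35.9% → FirstBank
FirstBank wins overall and in every loan-to-value group — no reversal.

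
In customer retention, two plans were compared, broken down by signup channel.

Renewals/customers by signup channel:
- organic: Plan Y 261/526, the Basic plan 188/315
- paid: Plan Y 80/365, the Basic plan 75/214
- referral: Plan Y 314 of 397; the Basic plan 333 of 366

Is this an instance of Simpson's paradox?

No

Organic: Plan Y 261/526 = 49.6%, the Basic plan 188/315 = 59.7% → the Basic plan
Paid: Plan Y 80/365 = 21.9%, the Basic plan 75/214 = 35.0% → the Basic plan
Referral: Plan Y 314/397 = 79.1%, the Basic plan 333/366 = 91.0% → the Basic plan
Overall: Plan Y 655/1288 = 50.9%, the Basic plan 596/895 = 66.6% → the Basic plan
The Basic plan wins overall and in every signup group — no reversal.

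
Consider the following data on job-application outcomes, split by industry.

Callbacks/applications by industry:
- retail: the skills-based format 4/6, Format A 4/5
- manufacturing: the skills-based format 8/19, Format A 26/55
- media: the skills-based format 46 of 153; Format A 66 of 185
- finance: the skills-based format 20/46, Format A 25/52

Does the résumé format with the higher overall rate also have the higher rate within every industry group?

Retail: the skills-based format 4/6 = 66.7%, Format A 4/5 = 80.0% → Format A
Manufacturing: the skills-based format 8/19 = 42.1%, Format A 26/55 = 47.3% → Format A
Media: the skills-based format 46/153 = 30.1%, Format A 66/185 = 35.7% → Format A
Finance: the skills-based format 20/46 = 43.5%, Format A 25/52 = 48.1% → Format A
Overall: the skills-based format 78/224 = 34.8%, Format A 121/297 = 40.7% → Format A
Format A wins overall and in every industry group — no reversal.

Yes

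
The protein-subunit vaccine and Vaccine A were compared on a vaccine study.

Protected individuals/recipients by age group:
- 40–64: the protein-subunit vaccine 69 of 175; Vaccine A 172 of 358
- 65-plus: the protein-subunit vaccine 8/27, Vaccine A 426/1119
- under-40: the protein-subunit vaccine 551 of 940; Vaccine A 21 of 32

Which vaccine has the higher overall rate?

40–64: the protein-subunit vaccine 69/175 = 39.4%, Vaccine A 172/358 = 48.0% → Vaccine A
65-plus: the protein-subunit vaccine 8/27 = 29.6%, Vaccine A 426/1119 = 38.1% → Vaccine A
Under-40: the protein-subunit vaccine 551/940 = 58.6%, Vaccine A 21/32 = 65.6% → Vaccine A
Overall: the protein-subunit vaccine 628/1142 = 55.0%, Vaccine A 619/1509 = 41.0% → the protein-subunit vaccine
(Vaccine A wins every age group but the protein-subunit vaccine wins overall — Vaccine A's recipients skew toward the low-rate 65-plus group.)

the protein-subunit vaccine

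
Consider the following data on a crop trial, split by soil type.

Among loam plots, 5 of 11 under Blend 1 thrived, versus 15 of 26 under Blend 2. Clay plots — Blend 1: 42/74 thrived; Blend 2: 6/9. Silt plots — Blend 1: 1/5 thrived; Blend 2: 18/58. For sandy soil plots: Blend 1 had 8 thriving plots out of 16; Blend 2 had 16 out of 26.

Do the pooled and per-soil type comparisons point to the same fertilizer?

No

Loam: Blend 1 5/11 = 45.5%, Blend 2 15/26 = 57.7% → Blend 2
Clay: Blend 1 42/74 = 56.8%, Blend 2 6/9 = 66.7% → Blend 2
Silt: Blend 1 1/5 = 20.0%, Blend 2 18/58 = 31.0% → Blend 2
Sandy soil: Blend 1 8/16 = 50.0%, Blend 2 16/26 = 61.5% → Blend 2
Overall: Blend 1 56/106 = 52.8%, Blend 2 55/119 = 46.2% → Blend 1
Blend 2 wins each soil group but Blend 1 wins overall — the comparison reverses. Blend 2's plots skew toward silt, which has a lower base rate.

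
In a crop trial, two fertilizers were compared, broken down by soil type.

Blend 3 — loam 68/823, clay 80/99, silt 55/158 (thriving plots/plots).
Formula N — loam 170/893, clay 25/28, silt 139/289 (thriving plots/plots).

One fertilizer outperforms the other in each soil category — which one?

Loam: Blend 3 68/823 = 8.3%, Formula N 170/893 = 19.0% → Formula N
Clay: Blend 3 80/99 = 80.8%, Formula N 25/28 = 89.3% → Formula N
Silt: Blend 3 55/158 = 34.8%, Formula N 139/289 = 48.1% → Formula N
Formula N has the higher rate in all 3 groups.

Formula N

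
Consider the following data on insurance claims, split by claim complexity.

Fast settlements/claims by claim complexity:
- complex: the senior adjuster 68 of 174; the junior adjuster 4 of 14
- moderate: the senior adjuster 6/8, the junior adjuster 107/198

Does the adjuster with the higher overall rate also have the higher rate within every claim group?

Complex: the senior adjuster 68/174 = 39.1%, the junior adjuster 4/14 = 28.6% → the senior adjuster
Moderate: the senior adjuster 6/8 = 75.0%, the junior adjuster 107/198 = 54.0% → the senior adjuster
Overall: the senior adjuster 74/182 = 40.7%, the junior adjuster 111/212 = 52.4% → the junior adjuster
The senior adjuster wins each claim group but the junior adjuster wins overall — the comparison reverses. The senior adjuster's claims skew toward complex, which has a lower base rate.

No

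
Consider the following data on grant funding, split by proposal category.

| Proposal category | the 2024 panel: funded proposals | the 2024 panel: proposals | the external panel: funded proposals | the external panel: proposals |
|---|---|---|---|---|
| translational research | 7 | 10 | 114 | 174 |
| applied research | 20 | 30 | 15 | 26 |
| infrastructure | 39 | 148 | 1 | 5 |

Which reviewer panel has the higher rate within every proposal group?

the 2024 panel

Translational research: the 2024 panel 7/10 = 70.0%, the external panel 114/174 = 65.5% → the 2024 panel
Applied research: the 2024 panel 20/30 = 66.7%, the external panel 15/26 = 57.7% → the 2024 panel
Infrastructure: the 2024 panel 39/148 = 26.4%, the external panel 1/5 = 20.0% → the 2024 panel
The 2024 panel has the higher rate in all 3 groups.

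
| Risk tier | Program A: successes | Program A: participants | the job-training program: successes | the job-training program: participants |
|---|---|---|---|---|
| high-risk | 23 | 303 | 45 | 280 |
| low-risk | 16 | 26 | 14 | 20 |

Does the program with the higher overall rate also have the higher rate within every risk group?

Yes

High-risk: Program A 23/303 = 7.6%, the job-training program 45/280 = 16.1% → the job-training program
Low-risk: Program A 16/26 = 61.5%, the job-training program 14/20 = 70.0% → the job-training program
Overall: Program A 39/329 = 11.9%, the job-training program 59/300 = 19.7% → the job-training program
The job-training program wins overall and in every risk group — no reversal.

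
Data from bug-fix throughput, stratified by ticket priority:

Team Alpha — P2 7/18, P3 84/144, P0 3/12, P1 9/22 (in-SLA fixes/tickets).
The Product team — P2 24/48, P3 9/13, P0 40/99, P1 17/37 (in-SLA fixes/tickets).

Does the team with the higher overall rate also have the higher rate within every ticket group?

P2: Team Alpha 7/18 = 38.9%, the Product team 24/48 = 50.0% → the Product team
P3: Team Alpha 84/144 = 58.3%, the Product team 9/13 = 69.2% → the Product team
P0: Team Alpha 3/12 = 25.0%, the Product team 40/99 = 40.4% → the Product team
P1: Team Alpha 9/22 = 40.9%, the Product team 17/37 = 45.9% → the Product team
Overall: Team Alpha 103/196 = 52.6%, the Product team 90/197 = 45.7% → Team Alpha
The Product team wins each ticket group but Team Alpha wins overall — the comparison reverses. The Product team's tickets skew toward P0, which has a lower base rate.

No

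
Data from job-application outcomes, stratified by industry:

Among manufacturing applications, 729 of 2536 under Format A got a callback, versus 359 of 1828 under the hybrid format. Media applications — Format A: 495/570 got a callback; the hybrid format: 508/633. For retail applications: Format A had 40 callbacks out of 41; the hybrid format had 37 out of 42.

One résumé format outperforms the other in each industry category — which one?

Format A

Manufacturing: Format A 729/2536 = 28.7%, the hybrid format 359/1828 = 19.6% → Format A
Media: Format A 495/570 = 86.8%, the hybrid format 508/633 = 80.3% → Format A
Retail: Format A 40/41 = 97.6%, the hybrid format 37/42 = 88.1% → Format A
Format A has the higher rate in all 3 groups.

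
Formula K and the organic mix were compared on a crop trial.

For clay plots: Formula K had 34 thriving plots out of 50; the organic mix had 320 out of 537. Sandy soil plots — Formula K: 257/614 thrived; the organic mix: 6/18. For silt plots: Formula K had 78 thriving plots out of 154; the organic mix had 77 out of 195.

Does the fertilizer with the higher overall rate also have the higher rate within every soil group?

No

Clay: Formula K 34/50 = 68.0%, the organic mix 320/537 = 59.6% → Formula K
Sandy soil: Formula K 257/614 = 41.9%, the organic mix 6/18 = 33.3% → Formula K
Silt: Formula K 78/154 = 50.6%, the organic mix 77/195 = 39.5% → Formula K
Overall: Formula K 369/818 = 45.1%, the organic mix 403/750 = 53.7% → the organic mix
Formula K wins each soil group but the organic mix wins overall — the comparison reverses. Formula K's plots skew toward sandy soil, which has a lower base rate.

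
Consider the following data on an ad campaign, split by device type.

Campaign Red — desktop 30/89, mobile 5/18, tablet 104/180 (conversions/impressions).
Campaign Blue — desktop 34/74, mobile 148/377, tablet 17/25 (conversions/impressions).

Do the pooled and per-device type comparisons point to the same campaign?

No

Desktop: Campaign Red 30/89 = 33.7%, Campaign Blue 34/74 = 45.9% → Campaign Blue
Mobile: Campaign Red 5/18 = 27.8%, Campaign Blue 148/377 = 39.3% → Campaign Blue
Tablet: Campaign Red 104/180 = 57.8%, Campaign Blue 17/25 = 68.0% → Campaign Blue
Overall: Campaign Red 139/287 = 48.4%, Campaign Blue 199/476 = 41.8% → Campaign Red
Campaign Blue wins each device group but Campaign Red wins overall — the comparison reverses. Campaign Blue's impressions skew toward mobile, which has a lower base rate.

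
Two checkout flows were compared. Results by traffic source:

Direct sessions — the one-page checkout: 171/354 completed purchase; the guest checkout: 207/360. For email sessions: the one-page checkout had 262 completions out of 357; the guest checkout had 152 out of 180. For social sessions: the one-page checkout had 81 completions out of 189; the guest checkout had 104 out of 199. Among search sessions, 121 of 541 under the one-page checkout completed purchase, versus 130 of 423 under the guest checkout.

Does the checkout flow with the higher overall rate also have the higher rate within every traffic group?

Yes

Direct: the one-page checkout 171/354 = 48.3%, the guest checkout 207/360 = 57.5% → the guest checkout
Email: the one-page checkout 262/357 = 73.4%, the guest checkout 152/180 = 84.4% → the guest checkout
Social: the one-page checkout 81/189 = 42.9%, the guest checkout 104/199 = 52.3% → the guest checkout
Search: the one-page checkout 121/541 = 22.4%, the guest checkout 130/423 = 30.7% → the guest checkout
Overall: the one-page checkout 635/1441 = 44.1%, the guest checkout 593/1162 = 51.0% → the guest checkout
The guest checkout wins overall and in every traffic group — no reversal.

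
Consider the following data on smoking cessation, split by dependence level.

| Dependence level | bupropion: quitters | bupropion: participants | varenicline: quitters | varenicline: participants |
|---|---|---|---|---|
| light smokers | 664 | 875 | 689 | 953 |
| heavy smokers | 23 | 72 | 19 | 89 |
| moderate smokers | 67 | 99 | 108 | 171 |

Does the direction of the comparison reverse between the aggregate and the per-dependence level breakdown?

Light smokers: bupropion 664/875 = 75.9%, varenicline 689/953 = 72.3% → bupropion
Heavy smokers: bupropion 23/72 = 31.9%, varenicline 19/89 = 21.3% → bupropion
Moderate smokers: bupropion 67/99 = 67.7%, varenicline 108/171 = 63.2% → bupropion
Overall: bupropion 754/1046 = 72.1%, varenicline 816/1213 = 67.3% → bupropion
Bupropion wins overall and in every dependence group — no reversal.

No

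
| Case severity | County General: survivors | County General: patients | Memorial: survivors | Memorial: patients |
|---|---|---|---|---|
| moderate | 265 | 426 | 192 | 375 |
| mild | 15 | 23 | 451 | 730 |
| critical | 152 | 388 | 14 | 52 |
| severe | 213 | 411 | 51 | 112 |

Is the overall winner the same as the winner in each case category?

No

Moderate: County General 265/426 = 62.2%, Memorial 192/375 = 51.2% → County General
Mild: County General 15/23 = 65.2%, Memorial 451/730 = 61.8% → County General
Critical: County General 152/388 = 39.2%, Memorial 14/52 = 26.9% → County General
Severe: County General 213/411 = 51.8%, Memorial 51/112 = 45.5% → County General
Overall: County General 645/1248 = 51.7%, Memorial 708/1269 = 55.8% → Memorial
County General wins each case group but Memorial wins overall — the comparison reverses. County General's patients skew toward critical, which has a lower base rate.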